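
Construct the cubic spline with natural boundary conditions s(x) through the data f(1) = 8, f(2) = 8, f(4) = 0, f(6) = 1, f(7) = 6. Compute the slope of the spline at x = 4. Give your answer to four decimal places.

-3.1667

Put M_i = s'' at the i-th knot. Here h = (1, 2, 2, 1) and Δ = (0, -4, 1/2, 5), so the interior equations h_(i-1)·M_(i-1) + 2(h_(i-1)+h_i)·M_i + h_i·M_(i+1) = 6(Δ_i − Δ_(i-1)) read
  1·M_0 + 6·M_1 + 2·M_2 = 6(Δ_1 - Δ_0) = -24
  2·M_1 + 8·M_2 + 2·M_3 = 6(Δ_2 - Δ_1) = 27
  2·M_2 + 6·M_3 + 1·M_4 = 6(Δ_3 - Δ_2) = 27
Natural end conditions: M_0 = M_4 = 0.
Solving: M_0 = 0, M_1 = -53/10, M_2 = 39/10, M_3 = 16/5, M_4 = 0.
On [4, 6], s'(x) = b_2 + 2c_2·(x - 4) + 3d_2·(x - 4)² with b_2 = Δ_2 - h_2(2M_2 + M_3)/6 = -19/6, c_2 = M_2/2 = 39/20, d_2 = (M_3 - M_2)/(6h_2) = -7/120. So s'(4) = -19/6.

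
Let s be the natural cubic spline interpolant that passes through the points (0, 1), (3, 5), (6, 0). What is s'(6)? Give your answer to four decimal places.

-2.4167

With m_i denoting the second derivative at x_i, h_i = 3, 3, and Δ_i = (y_(i+1) − y_i)/h_i = 4/3, -5/3:
  3·m_0 + 12·m_1 + 3·m_2 = 6(Δ_1 - Δ_0) = -18
Natural end conditions: m_0 = m_2 = 0.
Forward elimination and back-substitution give m_0 = 0, m_1 = -3/2, m_2 = 0.
On [3, 6], s'(t) = b_1 + 2c_1·(t - 3) + 3d_1·(t - 3)² with b_1 = Δ_1 - h_1(2m_1 + m_2)/6 = -1/6, c_1 = m_1/2 = -3/4, d_1 = (m_2 - m_1)/(6h_1) = 1/12. So s'(6) = -29/12.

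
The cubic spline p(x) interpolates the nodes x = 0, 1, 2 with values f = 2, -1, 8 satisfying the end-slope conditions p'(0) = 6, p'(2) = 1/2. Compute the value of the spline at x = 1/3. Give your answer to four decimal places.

1.8981

With m_i denoting the second derivative at x_i, h_i = 1, 1, and Δ_i = (y_(i+1) − y_i)/h_i = -3, 9:
  1·m_0 + 4·m_1 + 1·m_2 = 6(Δ_1 - Δ_0) = 72
Clamped end conditions give two more equations: 2h_0·m_0 + h_0·m_1 = 6(Δ_0 - p'(0)) = -54 and h_1·m_1 + 2h_1·m_2 = 6(p'(2) - Δ_1) = -51.
Solving: m_0 = -191/4, m_1 = 83/2, m_2 = -185/4.
On [0, 1], p(x) = 2 + 6·x - 191/8·x² + 119/8·x³.
With x = 1/3: p(1/3) = 205/108.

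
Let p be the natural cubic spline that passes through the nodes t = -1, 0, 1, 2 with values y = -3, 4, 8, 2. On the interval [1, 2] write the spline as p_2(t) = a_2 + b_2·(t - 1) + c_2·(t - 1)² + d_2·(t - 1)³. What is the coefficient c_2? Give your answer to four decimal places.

-7.4000

Put σ_i = p'' at the i-th knot. Here h = (1, 1, 1) and Δ = (7, 4, -6), so the interior equations h_(i-1)·σ_(i-1) + 2(h_(i-1)+h_i)·σ_i + h_i·σ_(i+1) = 6(Δ_i − Δ_(i-1)) read
  1·σ_0 + 4·σ_1 + 1·σ_2 = 6(Δ_1 - Δ_0) = -18
  1·σ_1 + 4·σ_2 + 1·σ_3 = 6(Δ_2 - Δ_1) = -60
Natural end conditions: σ_0 = σ_3 = 0.
Forward elimination and back-substitution give σ_0 = 0, σ_1 = -4/5, σ_2 = -74/5, σ_3 = 0.
On [1, 2], with p_2(t) = a_2 + b_2·(t - 1) + c_2·(t - 1)² + d_2·(t - 1)³: c_2 = σ_2/2 = -37/5, d_2 = (σ_3 - σ_2)/(6h_2) = 37/15, b_2 = Δ_2 - h_2(2σ_2 + σ_3)/6 = -16/15.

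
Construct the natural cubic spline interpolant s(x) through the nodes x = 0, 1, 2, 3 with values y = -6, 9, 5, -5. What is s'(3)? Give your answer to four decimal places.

Put M_i = s'' at the i-th knot. Here h = (1, 1, 1) and Δ = (15, -4, -10), so the interior equations h_(i-1)·M_(i-1) + 2(h_(i-1)+h_i)·M_i + h_i·M_(i+1) = 6(Δ_i − Δ_(i-1)) read
  1·M_0 + 4·M_1 + 1·M_2 = 6(Δ_1 - Δ_0) = -114
  1·M_1 + 4·M_2 + 1·M_3 = 6(Δ_2 - Δ_1) = -36
Natural end conditions: M_0 = M_3 = 0.
Solving: M_0 = 0, M_1 = -28, M_2 = -2, M_3 = 0.
On [2, 3], s'(x) = b_2 + 2c_2·(x - 2) + 3d_2·(x - 2)² with b_2 = Δ_2 - h_2(2M_2 + M_3)/6 = -28/3, c_2 = M_2/2 = -1, d_2 = (M_3 - M_2)/(6h_2) = 1/3. So s'(3) = -31/3.

-10.3333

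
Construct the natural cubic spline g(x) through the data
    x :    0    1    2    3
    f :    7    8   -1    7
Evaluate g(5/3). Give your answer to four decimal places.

1.2000

Write M_i for g''(x_i). With h_i = 1, 1, 1 and divided differences Δ_i = 1, -9, 8, the continuity of g' gives the tridiagonal system
  1·M_0 + 4·M_1 + 1·M_2 = 6(Δ_1 - Δ_0) = -60
  1·M_1 + 4·M_2 + 1·M_3 = 6(Δ_2 - Δ_1) = 102
Natural end conditions: M_0 = M_3 = 0.
Forward elimination and back-substitution give M_0 = 0, M_1 = -114/5, M_2 = 156/5, M_3 = 0.
On [1, 2], g(x) = 8 - 33/5·(x - 1) - 57/5·(x - 1)² + 9·(x - 1)³.
With (x - 1) = 2/3: g(5/3) = 6/5.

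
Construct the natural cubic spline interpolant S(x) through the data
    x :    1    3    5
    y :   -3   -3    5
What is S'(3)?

Write M_i for S''(x_i). With h_i = 2, 2 and divided differences Δ_i = 0, 4, the continuity of S' gives the tridiagonal system
  2·M_0 + 8·M_1 + 2·M_2 = 6(Δ_1 - Δ_0) = 24
Natural end conditions: M_0 = M_2 = 0.
Hence M_0 = 0, M_1 = 3, M_2 = 0.
On [3, 5], S'(x) = b_1 + 2c_1·(x - 3) + 3d_1·(x - 3)² with b_1 = Δ_1 - h_1(2M_1 + M_2)/6 = 2, c_1 = M_1/2 = 3/2, d_1 = (M_2 - M_1)/(6h_1) = -1/4. So S'(3) = 2.

2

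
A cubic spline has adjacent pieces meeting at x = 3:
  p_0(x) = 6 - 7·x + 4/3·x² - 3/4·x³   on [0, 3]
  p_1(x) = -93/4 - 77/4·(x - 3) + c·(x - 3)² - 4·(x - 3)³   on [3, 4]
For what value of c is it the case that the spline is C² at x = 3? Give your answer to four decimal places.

-5.4167

p_0''(x) = 8/3 - 9/2·x, so p_0''(3) = -65/6. On the right, p_1''(3) = 2c, so c = -65/12.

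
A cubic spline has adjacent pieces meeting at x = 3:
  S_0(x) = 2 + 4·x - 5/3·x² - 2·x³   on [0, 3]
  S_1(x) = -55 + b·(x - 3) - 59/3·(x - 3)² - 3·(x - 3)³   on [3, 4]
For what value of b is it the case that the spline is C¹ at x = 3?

S_0'(x) = 4 - 10/3·x - 6·x², so S_0'(3) = -60. On the right, S_1'(3) = b, so b = -60.

-60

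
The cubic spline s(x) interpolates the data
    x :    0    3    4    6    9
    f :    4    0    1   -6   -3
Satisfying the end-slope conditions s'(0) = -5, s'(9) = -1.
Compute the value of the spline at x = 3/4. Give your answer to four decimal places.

Put m_i = s'' at the i-th knot. Here h = (3, 1, 2, 3) and Δ = (-4/3, 1, -7/2, 1), so the interior equations h_(i-1)·m_(i-1) + 2(h_(i-1)+h_i)·m_i + h_i·m_(i+1) = 6(Δ_i − Δ_(i-1)) read
  3·m_0 + 8·m_1 + 1·m_2 = 6(Δ_1 - Δ_0) = 14
  1·m_1 + 6·m_2 + 2·m_3 = 6(Δ_2 - Δ_1) = -27
  2·m_2 + 10·m_3 + 3·m_4 = 6(Δ_3 - Δ_2) = 27
Clamped end conditions give two more equations: 2h_0·m_0 + h_0·m_1 = 6(Δ_0 - s'(0)) = 22 and h_3·m_3 + 2h_3·m_4 = 6(s'(9) - Δ_3) = -12.
Solving: m_0 = 129/44, m_1 = 97/66, m_2 = -865/132, m_3 = 179/33, m_4 = -311/66.
On [0, 3], s(x) = 4 - 5·x + 129/88·x² - 193/2376·x³.
With x = 3/4: s(3/4) = 5859/5632.

1.0403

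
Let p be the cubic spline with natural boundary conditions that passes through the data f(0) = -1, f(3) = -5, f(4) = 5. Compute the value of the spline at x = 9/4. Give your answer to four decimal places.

With m_i denoting the second derivative at x_i, h_i = 3, 1, and Δ_i = (y_(i+1) − y_i)/h_i = -4/3, 10:
  3·m_0 + 8·m_1 + 1·m_2 = 6(Δ_1 - Δ_0) = 68
Natural end conditions: m_0 = m_2 = 0.
Solving the tridiagonal system: m_0 = 0, m_1 = 17/2, m_2 = 0.
On [0, 3], p(x) = -1 - 67/12·x + 0·x² + 17/36·x³.
With x = 9/4: p(9/4) = -2095/256.

-8.1836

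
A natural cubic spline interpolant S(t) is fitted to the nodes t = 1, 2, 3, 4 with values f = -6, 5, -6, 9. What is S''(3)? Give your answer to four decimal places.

50.4000

Put M_i = S'' at the i-th knot. Here h = (1, 1, 1) and Δ = (11, -11, 15), so the interior equations h_(i-1)·M_(i-1) + 2(h_(i-1)+h_i)·M_i + h_i·M_(i+1) = 6(Δ_i − Δ_(i-1)) read
  1·M_0 + 4·M_1 + 1·M_2 = 6(Δ_1 - Δ_0) = -132
  1·M_1 + 4·M_2 + 1·M_3 = 6(Δ_2 - Δ_1) = 156
Natural end conditions: M_0 = M_3 = 0.
Solving: M_0 = 0, M_1 = -228/5, M_2 = 252/5, M_3 = 0.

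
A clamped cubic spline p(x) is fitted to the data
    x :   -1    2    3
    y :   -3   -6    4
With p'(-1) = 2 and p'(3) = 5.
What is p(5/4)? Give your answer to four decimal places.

Write M_i for p''(x_i). With h_i = 3, 1 and divided differences Δ_i = -1, 10, the continuity of p' gives the tridiagonal system
  3·M_0 + 8·M_1 + 1·M_2 = 6(Δ_1 - Δ_0) = 66
Clamped end conditions give two more equations: 2h_0·M_0 + h_0·M_1 = 6(Δ_0 - p'(-1)) = -18 and h_1·M_1 + 2h_1·M_2 = 6(p'(3) - Δ_1) = -30.
Solving the tridiagonal system: M_0 = -21/2, M_1 = 15, M_2 = -45/2.
On [-1, 2], p(x) = -3 + 2·(x + 1) - 21/4·(x + 1)² + 17/12·(x + 1)³.
With (x + 1) = 9/4: p(5/4) = -2289/256.

-8.9414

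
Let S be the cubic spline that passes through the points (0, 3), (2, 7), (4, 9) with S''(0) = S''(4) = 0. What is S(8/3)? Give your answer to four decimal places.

7.8519

With σ_i denoting the second derivative at x_i, h_i = 2, 2, and Δ_i = (y_(i+1) − y_i)/h_i = 2, 1:
  2·σ_0 + 8·σ_1 + 2·σ_2 = 6(Δ_1 - Δ_0) = -6
Natural end conditions: σ_0 = σ_2 = 0.
Hence σ_0 = 0, σ_1 = -3/4, σ_2 = 0.
On [2, 4], S(x) = 7 + 3/2·(x - 2) - 3/8·(x - 2)² + 1/16·(x - 2)³.
With (x - 2) = 2/3: S(8/3) = 212/27.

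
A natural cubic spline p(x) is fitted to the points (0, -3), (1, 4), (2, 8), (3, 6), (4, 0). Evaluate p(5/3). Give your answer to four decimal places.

Put m_i = p'' at the i-th knot. Here h = (1, 1, 1, 1) and Δ = (7, 4, -2, -6), so the interior equations h_(i-1)·m_(i-1) + 2(h_(i-1)+h_i)·m_i + h_i·m_(i+1) = 6(Δ_i − Δ_(i-1)) read
  1·m_0 + 4·m_1 + 1·m_2 = 6(Δ_1 - Δ_0) = -18
  1·m_1 + 4·m_2 + 1·m_3 = 6(Δ_2 - Δ_1) = -36
  1·m_2 + 4·m_3 + 1·m_4 = 6(Δ_3 - Δ_2) = -24
Natural end conditions: m_0 = m_4 = 0.
Solving the tridiagonal system: m_0 = 0, m_1 = -75/28, m_2 = -51/7, m_3 = -117/28, m_4 = 0.
On [1, 2], p(x) = 4 + 171/28·(x - 1) - 75/56·(x - 1)² - 43/56·(x - 1)³.
With (x - 1) = 2/3: p(5/3) = 1370/189.

7.2487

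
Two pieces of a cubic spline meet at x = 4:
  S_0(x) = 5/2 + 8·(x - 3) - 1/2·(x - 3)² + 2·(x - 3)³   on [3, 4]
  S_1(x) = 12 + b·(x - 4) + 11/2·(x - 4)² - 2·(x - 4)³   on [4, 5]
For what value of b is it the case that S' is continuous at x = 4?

S_0'(x) = 8 - 1·(x - 3) + 6·(x - 3)², so S_0'(4) = 13. On the right, S_1'(4) = b, so b = 13.

13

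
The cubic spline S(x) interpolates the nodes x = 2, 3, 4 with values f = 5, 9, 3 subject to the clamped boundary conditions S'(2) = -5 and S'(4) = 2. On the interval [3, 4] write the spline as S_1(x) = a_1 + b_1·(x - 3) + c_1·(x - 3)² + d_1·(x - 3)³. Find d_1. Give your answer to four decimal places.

Let m_i = S''(x_i). Step sizes h_i = 1, 1; slopes of the chords Δ_i = (y_(i+1) - y_i)/h_i = 4, -6.
  1·m_0 + 4·m_1 + 1·m_2 = 6(Δ_1 - Δ_0) = -60
Clamped end conditions give two more equations: 2h_0·m_0 + h_0·m_1 = 6(Δ_0 - S'(2)) = 54 and h_1·m_1 + 2h_1·m_2 = 6(S'(4) - Δ_1) = 48.
Forward elimination and back-substitution give m_0 = 91/2, m_1 = -37, m_2 = 85/2.
On [3, 4], with S_1(x) = a_1 + b_1·(x - 3) + c_1·(x - 3)² + d_1·(x - 3)³: c_1 = m_1/2 = -37/2, d_1 = (m_2 - m_1)/(6h_1) = 53/4, b_1 = Δ_1 - h_1(2m_1 + m_2)/6 = -3/4.

13.2500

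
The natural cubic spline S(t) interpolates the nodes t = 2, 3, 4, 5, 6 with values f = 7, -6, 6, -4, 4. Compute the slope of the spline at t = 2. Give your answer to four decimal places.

Let σ_i = S''(x_i). Step sizes h_i = 1, 1, 1, 1; slopes of the chords Δ_i = (y_(i+1) - y_i)/h_i = -13, 12, -10, 8.
  1·σ_0 + 4·σ_1 + 1·σ_2 = 6(Δ_1 - Δ_0) = 150
  1·σ_1 + 4·σ_2 + 1·σ_3 = 6(Δ_2 - Δ_1) = -132
  1·σ_2 + 4·σ_3 + 1·σ_4 = 6(Δ_3 - Δ_2) = 108
Natural end conditions: σ_0 = σ_4 = 0.
Hence σ_0 = 0, σ_1 = 1443/28, σ_2 = -393/7, σ_3 = 1149/28, σ_4 = 0.
On [2, 3], S'(t) = b_0 + 2c_0·(t - 2) + 3d_0·(t - 2)² with b_0 = Δ_0 - h_0(2σ_0 + σ_1)/6 = -1209/56, c_0 = σ_0/2 = 0, d_0 = (σ_1 - σ_0)/(6h_0) = 481/56. So S'(2) = -1209/56.

-21.5893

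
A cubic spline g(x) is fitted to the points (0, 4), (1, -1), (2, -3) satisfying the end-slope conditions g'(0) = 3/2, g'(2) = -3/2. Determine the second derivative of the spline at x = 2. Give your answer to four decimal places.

-4.5000

Let m_i = g''(x_i). Step sizes h_i = 1, 1; slopes of the chords Δ_i = (y_(i+1) - y_i)/h_i = -5, -2.
  1·m_0 + 4·m_1 + 1·m_2 = 6(Δ_1 - Δ_0) = 18
Clamped end conditions give two more equations: 2h_0·m_0 + h_0·m_1 = 6(Δ_0 - g'(0)) = -39 and h_1·m_1 + 2h_1·m_2 = 6(g'(2) - Δ_1) = 3.
Forward elimination and back-substitution give m_0 = -51/2, m_1 = 12, m_2 = -9/2.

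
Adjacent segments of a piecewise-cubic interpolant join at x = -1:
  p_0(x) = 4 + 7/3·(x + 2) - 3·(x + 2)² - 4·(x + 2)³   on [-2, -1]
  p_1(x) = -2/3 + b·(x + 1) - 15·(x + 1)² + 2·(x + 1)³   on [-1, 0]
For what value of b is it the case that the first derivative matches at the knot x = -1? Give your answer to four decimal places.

-15.6667

p_0'(x) = 7/3 - 6·(x + 2) - 12·(x + 2)², so p_0'(-1) = -47/3. On the right, p_1'(-1) = b, so b = -47/3.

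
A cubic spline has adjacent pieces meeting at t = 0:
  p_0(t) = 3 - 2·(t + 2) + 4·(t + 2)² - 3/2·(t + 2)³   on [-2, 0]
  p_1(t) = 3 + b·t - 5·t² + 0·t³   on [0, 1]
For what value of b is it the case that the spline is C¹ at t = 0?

p_0'(t) = -2 + 8·(t + 2) - 9/2·(t + 2)², so p_0'(0) = -4. On the right, p_1'(0) = b, so b = -4.

-4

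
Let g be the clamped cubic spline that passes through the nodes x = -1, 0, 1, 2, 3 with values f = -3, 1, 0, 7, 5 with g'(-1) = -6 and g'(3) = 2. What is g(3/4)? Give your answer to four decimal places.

-0.1468

Let σ_i = g''(x_i). Step sizes h_i = 1, 1, 1, 1; slopes of the chords Δ_i = (y_(i+1) - y_i)/h_i = 4, -1, 7, -2.
  1·σ_0 + 4·σ_1 + 1·σ_2 = 6(Δ_1 - Δ_0) = -30
  1·σ_1 + 4·σ_2 + 1·σ_3 = 6(Δ_2 - Δ_1) = 48
  1·σ_2 + 4·σ_3 + 1·σ_4 = 6(Δ_3 - Δ_2) = -54
Clamped end conditions give two more equations: 2h_0·σ_0 + h_0·σ_1 = 6(Δ_0 - g'(-1)) = 60 and h_3·σ_3 + 2h_3·σ_4 = 6(g'(3) - Δ_3) = 24.
Hence σ_0 = 589/14, σ_1 = -169/7, σ_2 = 49/2, σ_3 = -181/7, σ_4 = 349/14.
On [0, 1], g(x) = 1 + 83/28·x - 169/14·x² + 227/28·x³.
With x = 3/4: g(3/4) = -263/1792.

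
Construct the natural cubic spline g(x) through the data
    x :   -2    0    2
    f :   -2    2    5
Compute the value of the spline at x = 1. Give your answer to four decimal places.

3.5938

Put M_i = g'' at the i-th knot. Here h = (2, 2) and Δ = (2, 3/2), so the interior equations h_(i-1)·M_(i-1) + 2(h_(i-1)+h_i)·M_i + h_i·M_(i+1) = 6(Δ_i − Δ_(i-1)) read
  2·M_0 + 8·M_1 + 2·M_2 = 6(Δ_1 - Δ_0) = -3
Natural end conditions: M_0 = M_2 = 0.
Solving: M_0 = 0, M_1 = -3/8, M_2 = 0.
On [0, 2], g(x) = 2 + 7/4·x - 3/16·x² + 1/32·x³.
With x = 1: g(1) = 115/32.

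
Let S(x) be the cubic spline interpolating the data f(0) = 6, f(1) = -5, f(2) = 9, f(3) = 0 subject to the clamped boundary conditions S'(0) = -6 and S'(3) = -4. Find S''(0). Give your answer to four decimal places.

Write M_i for S''(x_i). With h_i = 1, 1, 1 and divided differences Δ_i = -11, 14, -9, the continuity of S' gives the tridiagonal system
  1·M_0 + 4·M_1 + 1·M_2 = 6(Δ_1 - Δ_0) = 150
  1·M_1 + 4·M_2 + 1·M_3 = 6(Δ_2 - Δ_1) = -138
Clamped end conditions give two more equations: 2h_0·M_0 + h_0·M_1 = 6(Δ_0 - S'(0)) = -30 and h_2·M_2 + 2h_2·M_3 = 6(S'(3) - Δ_2) = 30.
Forward elimination and back-substitution give M_0 = -712/15, M_1 = 974/15, M_2 = -934/15, M_3 = 692/15.

-47.4667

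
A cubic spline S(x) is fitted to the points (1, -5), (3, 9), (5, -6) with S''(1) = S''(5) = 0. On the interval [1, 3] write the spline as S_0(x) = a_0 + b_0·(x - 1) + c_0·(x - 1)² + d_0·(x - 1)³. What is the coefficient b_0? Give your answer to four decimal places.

10.6250

Write m_i for S''(x_i). With h_i = 2, 2 and divided differences Δ_i = 7, -15/2, the continuity of S' gives the tridiagonal system
  2·m_0 + 8·m_1 + 2·m_2 = 6(Δ_1 - Δ_0) = -87
Natural end conditions: m_0 = m_2 = 0.
Forward elimination and back-substitution give m_0 = 0, m_1 = -87/8, m_2 = 0.
On [1, 3], with S_0(x) = a_0 + b_0·(x - 1) + c_0·(x - 1)² + d_0·(x - 1)³: c_0 = m_0/2 = 0, d_0 = (m_1 - m_0)/(6h_0) = -29/32, b_0 = Δ_0 - h_0(2m_0 + m_1)/6 = 85/8.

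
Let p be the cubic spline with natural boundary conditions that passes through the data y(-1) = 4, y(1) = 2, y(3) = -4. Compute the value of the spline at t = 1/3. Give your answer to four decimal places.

Let σ_i = p''(x_i). Step sizes h_i = 2, 2; slopes of the chords Δ_i = (y_(i+1) - y_i)/h_i = -1, -3.
  2·σ_0 + 8·σ_1 + 2·σ_2 = 6(Δ_1 - Δ_0) = -12
Natural end conditions: σ_0 = σ_2 = 0.
Solving: σ_0 = 0, σ_1 = -3/2, σ_2 = 0.
On [-1, 1], p(t) = 4 - 1/2·(t + 1) + 0·(t + 1)² - 1/8·(t + 1)³.
With (t + 1) = 4/3: p(1/3) = 82/27.

3.0370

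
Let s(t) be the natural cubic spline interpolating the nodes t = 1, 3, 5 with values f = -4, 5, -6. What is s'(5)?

-8

Let M_i = s''(x_i). Step sizes h_i = 2, 2; slopes of the chords Δ_i = (y_(i+1) - y_i)/h_i = 9/2, -11/2.
  2·M_0 + 8·M_1 + 2·M_2 = 6(Δ_1 - Δ_0) = -60
Natural end conditions: M_0 = M_2 = 0.
Hence M_0 = 0, M_1 = -15/2, M_2 = 0.
On [3, 5], s'(t) = b_1 + 2c_1·(t - 3) + 3d_1·(t - 3)² with b_1 = Δ_1 - h_1(2M_1 + M_2)/6 = -1/2, c_1 = M_1/2 = -15/4, d_1 = (M_2 - M_1)/(6h_1) = 5/8. So s'(5) = -8.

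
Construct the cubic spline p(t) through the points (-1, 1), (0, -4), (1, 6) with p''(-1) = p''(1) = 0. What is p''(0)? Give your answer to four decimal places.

22.5000

With M_i denoting the second derivative at x_i, h_i = 1, 1, and Δ_i = (y_(i+1) − y_i)/h_i = -5, 10:
  1·M_0 + 4·M_1 + 1·M_2 = 6(Δ_1 - Δ_0) = 90
Natural end conditions: M_0 = M_2 = 0.
Forward elimination and back-substitution give M_0 = 0, M_1 = 45/2, M_2 = 0.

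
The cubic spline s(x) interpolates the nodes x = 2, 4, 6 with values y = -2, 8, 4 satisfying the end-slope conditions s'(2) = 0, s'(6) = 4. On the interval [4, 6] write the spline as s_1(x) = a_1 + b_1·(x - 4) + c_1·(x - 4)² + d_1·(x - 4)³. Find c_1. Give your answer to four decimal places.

Put σ_i = s'' at the i-th knot. Here h = (2, 2) and Δ = (5, -2), so the interior equations h_(i-1)·σ_(i-1) + 2(h_(i-1)+h_i)·σ_i + h_i·σ_(i+1) = 6(Δ_i − Δ_(i-1)) read
  2·σ_0 + 8·σ_1 + 2·σ_2 = 6(Δ_1 - Δ_0) = -42
Clamped end conditions give two more equations: 2h_0·σ_0 + h_0·σ_1 = 6(Δ_0 - s'(2)) = 30 and h_1·σ_1 + 2h_1·σ_2 = 6(s'(6) - Δ_1) = 36.
Solving: σ_0 = 55/4, σ_1 = -25/2, σ_2 = 61/4.
On [4, 6], with s_1(x) = a_1 + b_1·(x - 4) + c_1·(x - 4)² + d_1·(x - 4)³: c_1 = σ_1/2 = -25/4, d_1 = (σ_2 - σ_1)/(6h_1) = 37/16, b_1 = Δ_1 - h_1(2σ_1 + σ_2)/6 = 5/4.

-6.2500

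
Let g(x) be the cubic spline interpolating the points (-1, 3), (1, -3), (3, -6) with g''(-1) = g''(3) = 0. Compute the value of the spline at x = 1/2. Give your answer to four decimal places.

Put σ_i = g'' at the i-th knot. Here h = (2, 2) and Δ = (-3, -3/2), so the interior equations h_(i-1)·σ_(i-1) + 2(h_(i-1)+h_i)·σ_i + h_i·σ_(i+1) = 6(Δ_i − Δ_(i-1)) read
  2·σ_0 + 8·σ_1 + 2·σ_2 = 6(Δ_1 - Δ_0) = 9
Natural end conditions: σ_0 = σ_2 = 0.
Hence σ_0 = 0, σ_1 = 9/8, σ_2 = 0.
On [-1, 1], g(x) = 3 - 27/8·(x + 1) + 0·(x + 1)² + 3/32·(x + 1)³.
With (x + 1) = 3/2: g(1/2) = -447/256.

-1.7461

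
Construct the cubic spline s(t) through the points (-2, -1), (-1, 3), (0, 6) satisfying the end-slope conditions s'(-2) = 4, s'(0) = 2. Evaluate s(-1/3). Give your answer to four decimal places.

With M_i denoting the second derivative at x_i, h_i = 1, 1, and Δ_i = (y_(i+1) − y_i)/h_i = 4, 3:
  1·M_0 + 4·M_1 + 1·M_2 = 6(Δ_1 - Δ_0) = -6
Clamped end conditions give two more equations: 2h_0·M_0 + h_0·M_1 = 6(Δ_0 - s'(-2)) = 0 and h_1·M_1 + 2h_1·M_2 = 6(s'(0) - Δ_1) = -6.
Hence M_0 = 1/2, M_1 = -1, M_2 = -5/2.
On [-1, 0], s(t) = 3 + 15/4·(t + 1) - 1/2·(t + 1)² - 1/4·(t + 1)³.
With (t + 1) = 2/3: s(-1/3) = 281/54.

5.2037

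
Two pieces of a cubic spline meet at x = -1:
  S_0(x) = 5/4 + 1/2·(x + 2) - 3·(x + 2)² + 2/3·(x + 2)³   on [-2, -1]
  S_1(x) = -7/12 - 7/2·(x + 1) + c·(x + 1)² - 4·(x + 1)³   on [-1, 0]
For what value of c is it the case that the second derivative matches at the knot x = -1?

-1

S_0''(x) = -6 + 4·(x + 2), so S_0''(-1) = -2. On the right, S_1''(-1) = 2c, so c = -1.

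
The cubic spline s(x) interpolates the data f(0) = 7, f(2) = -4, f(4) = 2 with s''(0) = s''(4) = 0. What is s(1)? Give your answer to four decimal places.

Let M_i = s''(x_i). Step sizes h_i = 2, 2; slopes of the chords Δ_i = (y_(i+1) - y_i)/h_i = -11/2, 3.
  2·M_0 + 8·M_1 + 2·M_2 = 6(Δ_1 - Δ_0) = 51
Natural end conditions: M_0 = M_2 = 0.
Solving the tridiagonal system: M_0 = 0, M_1 = 51/8, M_2 = 0.
On [0, 2], s(x) = 7 - 61/8·x + 0·x² + 17/32·x³.
With x = 1: s(1) = -3/32.

-0.0938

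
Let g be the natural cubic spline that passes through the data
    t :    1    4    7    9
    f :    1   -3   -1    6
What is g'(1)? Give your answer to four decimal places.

Let M_i = g''(x_i). Step sizes h_i = 3, 3, 2; slopes of the chords Δ_i = (y_(i+1) - y_i)/h_i = -4/3, 2/3, 7/2.
  3·M_0 + 12·M_1 + 3·M_2 = 6(Δ_1 - Δ_0) = 12
  3·M_1 + 10·M_2 + 2·M_3 = 6(Δ_2 - Δ_1) = 17
Natural end conditions: M_0 = M_3 = 0.
Solving: M_0 = 0, M_1 = 23/37, M_2 = 56/37, M_3 = 0.
On [1, 4], g'(t) = b_0 + 2c_0·(t - 1) + 3d_0·(t - 1)² with b_0 = Δ_0 - h_0(2M_0 + M_1)/6 = -365/222, c_0 = M_0/2 = 0, d_0 = (M_1 - M_0)/(6h_0) = 23/666. So g'(1) = -365/222.

-1.6441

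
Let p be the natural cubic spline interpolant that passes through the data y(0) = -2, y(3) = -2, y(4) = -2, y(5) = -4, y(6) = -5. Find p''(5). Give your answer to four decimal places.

2.4310

Write M_i for p''(x_i). With h_i = 3, 1, 1, 1 and divided differences Δ_i = 0, 0, -2, -1, the continuity of p' gives the tridiagonal system
  3·M_0 + 8·M_1 + 1·M_2 = 6(Δ_1 - Δ_0) = 0
  1·M_1 + 4·M_2 + 1·M_3 = 6(Δ_2 - Δ_1) = -12
  1·M_2 + 4·M_3 + 1·M_4 = 6(Δ_3 - Δ_2) = 6
Natural end conditions: M_0 = M_4 = 0.
Solving the tridiagonal system: M_0 = 0, M_1 = 27/58, M_2 = -108/29, M_3 = 141/58, M_4 = 0.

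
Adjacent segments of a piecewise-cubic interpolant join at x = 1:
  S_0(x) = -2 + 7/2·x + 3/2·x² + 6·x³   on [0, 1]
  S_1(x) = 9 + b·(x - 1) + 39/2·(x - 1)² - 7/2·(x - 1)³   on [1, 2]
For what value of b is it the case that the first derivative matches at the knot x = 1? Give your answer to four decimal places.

S_0'(x) = 7/2 + 3·x + 18·x², so S_0'(1) = 49/2. On the right, S_1'(1) = b, so b = 49/2.

24.5000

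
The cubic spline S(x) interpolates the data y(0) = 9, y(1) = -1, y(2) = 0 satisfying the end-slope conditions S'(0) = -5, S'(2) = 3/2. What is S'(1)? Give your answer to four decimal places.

Write M_i for S''(x_i). With h_i = 1, 1 and divided differences Δ_i = -10, 1, the continuity of S' gives the tridiagonal system
  1·M_0 + 4·M_1 + 1·M_2 = 6(Δ_1 - Δ_0) = 66
Clamped end conditions give two more equations: 2h_0·M_0 + h_0·M_1 = 6(Δ_0 - S'(0)) = -30 and h_1·M_1 + 2h_1·M_2 = 6(S'(2) - Δ_1) = 3.
Forward elimination and back-substitution give M_0 = -113/4, M_1 = 53/2, M_2 = -47/4.
On [1, 2], S'(x) = b_1 + 2c_1·(x - 1) + 3d_1·(x - 1)² with b_1 = Δ_1 - h_1(2M_1 + M_2)/6 = -47/8, c_1 = M_1/2 = 53/4, d_1 = (M_2 - M_1)/(6h_1) = -51/8. So S'(1) = -47/8.

-5.8750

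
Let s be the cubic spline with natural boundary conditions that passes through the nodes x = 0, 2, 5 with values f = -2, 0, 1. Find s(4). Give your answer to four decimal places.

0.8444

With M_i denoting the second derivative at x_i, h_i = 2, 3, and Δ_i = (y_(i+1) − y_i)/h_i = 1, 1/3:
  2·M_0 + 10·M_1 + 3·M_2 = 6(Δ_1 - Δ_0) = -4
Natural end conditions: M_0 = M_2 = 0.
Hence M_0 = 0, M_1 = -2/5, M_2 = 0.
On [2, 5], s(x) = 0 + 11/15·(x - 2) - 1/5·(x - 2)² + 1/45·(x - 2)³.
With (x - 2) = 2: s(4) = 38/45.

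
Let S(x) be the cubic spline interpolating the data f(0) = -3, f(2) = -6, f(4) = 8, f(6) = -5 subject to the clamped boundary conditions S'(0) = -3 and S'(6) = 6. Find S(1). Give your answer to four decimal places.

Let M_i = S''(x_i). Step sizes h_i = 2, 2, 2; slopes of the chords Δ_i = (y_(i+1) - y_i)/h_i = -3/2, 7, -13/2.
  2·M_0 + 8·M_1 + 2·M_2 = 6(Δ_1 - Δ_0) = 51
  2·M_1 + 8·M_2 + 2·M_3 = 6(Δ_2 - Δ_1) = -81
Clamped end conditions give two more equations: 2h_0·M_0 + h_0·M_1 = 6(Δ_0 - S'(0)) = 9 and h_2·M_2 + 2h_2·M_3 = 6(S'(6) - Δ_2) = 75.
Forward elimination and back-substitution give M_0 = -4, M_1 = 25/2, M_2 = -41/2, M_3 = 29.
On [0, 2], S(x) = -3 - 3·x - 2·x² + 11/8·x³.
With x = 1: S(1) = -53/8.

-6.6250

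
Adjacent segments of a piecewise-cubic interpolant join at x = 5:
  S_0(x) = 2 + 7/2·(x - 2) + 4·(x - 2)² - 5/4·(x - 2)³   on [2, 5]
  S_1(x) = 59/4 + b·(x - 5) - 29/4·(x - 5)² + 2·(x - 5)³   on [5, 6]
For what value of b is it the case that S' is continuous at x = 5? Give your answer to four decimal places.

S_0'(x) = 7/2 + 8·(x - 2) - 15/4·(x - 2)², so S_0'(5) = -25/4. On the right, S_1'(5) = b, so b = -25/4.

-6.2500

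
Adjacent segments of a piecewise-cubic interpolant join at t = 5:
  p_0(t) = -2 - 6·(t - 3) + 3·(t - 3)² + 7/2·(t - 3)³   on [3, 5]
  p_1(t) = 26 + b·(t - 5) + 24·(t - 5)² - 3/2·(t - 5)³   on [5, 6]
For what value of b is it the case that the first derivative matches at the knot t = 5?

p_0'(t) = -6 + 6·(t - 3) + 21/2·(t - 3)², so p_0'(5) = 48. On the right, p_1'(5) = b, so b = 48.

48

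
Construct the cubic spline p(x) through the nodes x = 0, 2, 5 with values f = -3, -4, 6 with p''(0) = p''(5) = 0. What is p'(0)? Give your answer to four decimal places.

-1.2667

Write σ_i for p''(x_i). With h_i = 2, 3 and divided differences Δ_i = -1/2, 10/3, the continuity of p' gives the tridiagonal system
  2·σ_0 + 10·σ_1 + 3·σ_2 = 6(Δ_1 - Δ_0) = 23
Natural end conditions: σ_0 = σ_2 = 0.
Forward elimination and back-substitution give σ_0 = 0, σ_1 = 23/10, σ_2 = 0.
On [0, 2], p'(x) = b_0 + 2c_0·x + 3d_0·x² with b_0 = Δ_0 - h_0(2σ_0 + σ_1)/6 = -19/15, c_0 = σ_0/2 = 0, d_0 = (σ_1 - σ_0)/(6h_0) = 23/120. So p'(0) = -19/15.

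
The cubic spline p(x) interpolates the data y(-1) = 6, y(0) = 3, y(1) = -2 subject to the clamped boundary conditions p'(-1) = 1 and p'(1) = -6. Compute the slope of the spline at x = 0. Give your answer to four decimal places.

Write σ_i for p''(x_i). With h_i = 1, 1 and divided differences Δ_i = -3, -5, the continuity of p' gives the tridiagonal system
  1·σ_0 + 4·σ_1 + 1·σ_2 = 6(Δ_1 - Δ_0) = -12
Clamped end conditions give two more equations: 2h_0·σ_0 + h_0·σ_1 = 6(Δ_0 - p'(-1)) = -24 and h_1·σ_1 + 2h_1·σ_2 = 6(p'(1) - Δ_1) = -6.
Forward elimination and back-substitution give σ_0 = -25/2, σ_1 = 1, σ_2 = -7/2.
On [0, 1], p'(x) = b_1 + 2c_1·x + 3d_1·x² with b_1 = Δ_1 - h_1(2σ_1 + σ_2)/6 = -19/4, c_1 = σ_1/2 = 1/2, d_1 = (σ_2 - σ_1)/(6h_1) = -3/4. So p'(0) = -19/4.

-4.7500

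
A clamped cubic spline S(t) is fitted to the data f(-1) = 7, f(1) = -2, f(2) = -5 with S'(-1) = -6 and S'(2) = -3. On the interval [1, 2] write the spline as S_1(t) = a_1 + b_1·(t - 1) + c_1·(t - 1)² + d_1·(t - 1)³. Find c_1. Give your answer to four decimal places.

0.5000

Let M_i = S''(x_i). Step sizes h_i = 2, 1; slopes of the chords Δ_i = (y_(i+1) - y_i)/h_i = -9/2, -3.
  2·M_0 + 6·M_1 + 1·M_2 = 6(Δ_1 - Δ_0) = 9
Clamped end conditions give two more equations: 2h_0·M_0 + h_0·M_1 = 6(Δ_0 - S'(-1)) = 9 and h_1·M_1 + 2h_1·M_2 = 6(S'(2) - Δ_1) = 0.
Hence M_0 = 7/4, M_1 = 1, M_2 = -1/2.
On [1, 2], with S_1(t) = a_1 + b_1·(t - 1) + c_1·(t - 1)² + d_1·(t - 1)³: c_1 = M_1/2 = 1/2, d_1 = (M_2 - M_1)/(6h_1) = -1/4, b_1 = Δ_1 - h_1(2M_1 + M_2)/6 = -13/4.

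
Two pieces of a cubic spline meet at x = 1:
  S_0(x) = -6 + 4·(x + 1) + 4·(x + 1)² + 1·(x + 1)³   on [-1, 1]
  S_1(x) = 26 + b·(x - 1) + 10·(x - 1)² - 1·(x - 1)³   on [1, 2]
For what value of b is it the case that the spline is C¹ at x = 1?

S_0'(x) = 4 + 8·(x + 1) + 3·(x + 1)², so S_0'(1) = 32. On the right, S_1'(1) = b, so b = 32.

32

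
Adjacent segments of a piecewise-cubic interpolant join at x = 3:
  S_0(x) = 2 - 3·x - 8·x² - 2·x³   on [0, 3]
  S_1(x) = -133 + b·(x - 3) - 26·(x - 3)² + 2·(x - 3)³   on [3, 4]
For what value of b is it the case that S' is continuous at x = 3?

S_0'(x) = -3 - 16·x - 6·x², so S_0'(3) = -105. On the right, S_1'(3) = b, so b = -105.

-105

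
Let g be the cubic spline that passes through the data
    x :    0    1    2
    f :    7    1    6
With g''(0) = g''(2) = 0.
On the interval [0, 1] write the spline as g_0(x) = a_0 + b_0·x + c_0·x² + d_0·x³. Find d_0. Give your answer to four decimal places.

2.7500

With m_i denoting the second derivative at x_i, h_i = 1, 1, and Δ_i = (y_(i+1) − y_i)/h_i = -6, 5:
  1·m_0 + 4·m_1 + 1·m_2 = 6(Δ_1 - Δ_0) = 66
Natural end conditions: m_0 = m_2 = 0.
Solving: m_0 = 0, m_1 = 33/2, m_2 = 0.
On [0, 1], with g_0(x) = a_0 + b_0·x + c_0·x² + d_0·x³: c_0 = m_0/2 = 0, d_0 = (m_1 - m_0)/(6h_0) = 11/4, b_0 = Δ_0 - h_0(2m_0 + m_1)/6 = -35/4.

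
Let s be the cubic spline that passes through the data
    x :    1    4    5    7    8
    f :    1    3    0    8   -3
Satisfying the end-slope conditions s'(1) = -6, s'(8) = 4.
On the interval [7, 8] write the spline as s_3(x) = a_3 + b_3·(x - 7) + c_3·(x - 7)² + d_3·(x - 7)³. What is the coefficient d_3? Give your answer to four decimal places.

15.3689

Let M_i = s''(x_i). Step sizes h_i = 3, 1, 2, 1; slopes of the chords Δ_i = (y_(i+1) - y_i)/h_i = 2/3, -3, 4, -11.
  3·M_0 + 8·M_1 + 1·M_2 = 6(Δ_1 - Δ_0) = -22
  1·M_1 + 6·M_2 + 2·M_3 = 6(Δ_2 - Δ_1) = 42
  2·M_2 + 6·M_3 + 1·M_4 = 6(Δ_3 - Δ_2) = -90
Clamped end conditions give two more equations: 2h_0·M_0 + h_0·M_1 = 6(Δ_0 - s'(1)) = 40 and h_3·M_3 + 2h_3·M_4 = 6(s'(8) - Δ_3) = 90.
Hence M_0 = 4159/366, M_1 = -573/61, M_2 = 2325/122, M_3 = -1920/61, M_4 = 3705/61.
On [7, 8], with s_3(x) = a_3 + b_3·(x - 7) + c_3·(x - 7)² + d_3·(x - 7)³: c_3 = M_3/2 = -960/61, d_3 = (M_4 - M_3)/(6h_3) = 1875/122, b_3 = Δ_3 - h_3(2M_3 + M_4)/6 = -1297/122.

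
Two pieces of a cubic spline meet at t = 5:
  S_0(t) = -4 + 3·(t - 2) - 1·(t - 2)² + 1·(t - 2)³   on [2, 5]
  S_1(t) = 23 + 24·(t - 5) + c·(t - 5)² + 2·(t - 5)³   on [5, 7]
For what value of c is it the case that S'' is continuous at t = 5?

S_0''(t) = -2 + 6·(t - 2), so S_0''(5) = 16. On the right, S_1''(5) = 2c, so c = 8.

8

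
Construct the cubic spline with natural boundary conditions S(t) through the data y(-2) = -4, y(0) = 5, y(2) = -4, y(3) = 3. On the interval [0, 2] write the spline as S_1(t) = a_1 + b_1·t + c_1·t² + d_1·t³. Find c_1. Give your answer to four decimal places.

Let M_i = S''(x_i). Step sizes h_i = 2, 2, 1; slopes of the chords Δ_i = (y_(i+1) - y_i)/h_i = 9/2, -9/2, 7.
  2·M_0 + 8·M_1 + 2·M_2 = 6(Δ_1 - Δ_0) = -54
  2·M_1 + 6·M_2 + 1·M_3 = 6(Δ_2 - Δ_1) = 69
Natural end conditions: M_0 = M_3 = 0.
Solving: M_0 = 0, M_1 = -21/2, M_2 = 15, M_3 = 0.
On [0, 2], with S_1(t) = a_1 + b_1·t + c_1·t² + d_1·t³: c_1 = M_1/2 = -21/4, d_1 = (M_2 - M_1)/(6h_1) = 17/8, b_1 = Δ_1 - h_1(2M_1 + M_2)/6 = -5/2.

-5.2500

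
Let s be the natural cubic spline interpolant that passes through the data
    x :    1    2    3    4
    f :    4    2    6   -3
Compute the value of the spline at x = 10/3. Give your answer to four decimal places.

With M_i denoting the second derivative at x_i, h_i = 1, 1, 1, and Δ_i = (y_(i+1) − y_i)/h_i = -2, 4, -9:
  1·M_0 + 4·M_1 + 1·M_2 = 6(Δ_1 - Δ_0) = 36
  1·M_1 + 4·M_2 + 1·M_3 = 6(Δ_2 - Δ_1) = -78
Natural end conditions: M_0 = M_3 = 0.
Hence M_0 = 0, M_1 = 74/5, M_2 = -116/5, M_3 = 0.
On [3, 4], s(x) = 6 - 19/15·(x - 3) - 58/5·(x - 3)² + 58/15·(x - 3)³.
With (x - 3) = 1/3: s(10/3) = 359/81.

4.4321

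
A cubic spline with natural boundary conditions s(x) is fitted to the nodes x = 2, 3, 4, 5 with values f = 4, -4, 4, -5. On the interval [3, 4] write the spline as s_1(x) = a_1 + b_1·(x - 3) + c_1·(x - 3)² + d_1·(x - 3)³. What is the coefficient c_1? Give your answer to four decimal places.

16.2000

With M_i denoting the second derivative at x_i, h_i = 1, 1, 1, and Δ_i = (y_(i+1) − y_i)/h_i = -8, 8, -9:
  1·M_0 + 4·M_1 + 1·M_2 = 6(Δ_1 - Δ_0) = 96
  1·M_1 + 4·M_2 + 1·M_3 = 6(Δ_2 - Δ_1) = -102
Natural end conditions: M_0 = M_3 = 0.
Solving: M_0 = 0, M_1 = 162/5, M_2 = -168/5, M_3 = 0.
On [3, 4], with s_1(x) = a_1 + b_1·(x - 3) + c_1·(x - 3)² + d_1·(x - 3)³: c_1 = M_1/2 = 81/5, d_1 = (M_2 - M_1)/(6h_1) = -11, b_1 = Δ_1 - h_1(2M_1 + M_2)/6 = 14/5.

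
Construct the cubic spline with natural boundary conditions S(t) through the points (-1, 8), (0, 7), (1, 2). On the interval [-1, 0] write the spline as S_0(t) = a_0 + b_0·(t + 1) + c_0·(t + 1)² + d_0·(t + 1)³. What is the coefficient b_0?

Write M_i for S''(x_i). With h_i = 1, 1 and divided differences Δ_i = -1, -5, the continuity of S' gives the tridiagonal system
  1·M_0 + 4·M_1 + 1·M_2 = 6(Δ_1 - Δ_0) = -24
Natural end conditions: M_0 = M_2 = 0.
Forward elimination and back-substitution give M_0 = 0, M_1 = -6, M_2 = 0.
On [-1, 0], with S_0(t) = a_0 + b_0·(t + 1) + c_0·(t + 1)² + d_0·(t + 1)³: c_0 = M_0/2 = 0, d_0 = (M_1 - M_0)/(6h_0) = -1, b_0 = Δ_0 - h_0(2M_0 + M_1)/6 = 0.

0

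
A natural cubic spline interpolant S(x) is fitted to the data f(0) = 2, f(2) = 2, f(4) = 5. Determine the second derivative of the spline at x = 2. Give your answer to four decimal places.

Let M_i = S''(x_i). Step sizes h_i = 2, 2; slopes of the chords Δ_i = (y_(i+1) - y_i)/h_i = 0, 3/2.
  2·M_0 + 8·M_1 + 2·M_2 = 6(Δ_1 - Δ_0) = 9
Natural end conditions: M_0 = M_2 = 0.
Solving the tridiagonal system: M_0 = 0, M_1 = 9/8, M_2 = 0.

1.1250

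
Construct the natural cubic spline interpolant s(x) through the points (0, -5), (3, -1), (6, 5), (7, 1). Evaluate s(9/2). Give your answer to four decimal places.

With M_i denoting the second derivative at x_i, h_i = 3, 3, 1, and Δ_i = (y_(i+1) − y_i)/h_i = 4/3, 2, -4:
  3·M_0 + 12·M_1 + 3·M_2 = 6(Δ_1 - Δ_0) = 4
  3·M_1 + 8·M_2 + 1·M_3 = 6(Δ_2 - Δ_1) = -36
Natural end conditions: M_0 = M_3 = 0.
Hence M_0 = 0, M_1 = 140/87, M_2 = -148/29, M_3 = 0.
On [3, 6], s(x) = -1 + 256/87·(x - 3) + 70/87·(x - 3)² - 292/783·(x - 3)³.
With (x - 3) = 3/2: s(9/2) = 115/29.

3.9655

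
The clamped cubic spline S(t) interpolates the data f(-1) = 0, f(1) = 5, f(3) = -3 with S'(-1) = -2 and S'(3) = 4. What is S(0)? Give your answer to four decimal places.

Put σ_i = S'' at the i-th knot. Here h = (2, 2) and Δ = (5/2, -4), so the interior equations h_(i-1)·σ_(i-1) + 2(h_(i-1)+h_i)·σ_i + h_i·σ_(i+1) = 6(Δ_i − Δ_(i-1)) read
  2·σ_0 + 8·σ_1 + 2·σ_2 = 6(Δ_1 - Δ_0) = -39
Clamped end conditions give two more equations: 2h_0·σ_0 + h_0·σ_1 = 6(Δ_0 - S'(-1)) = 27 and h_1·σ_1 + 2h_1·σ_2 = 6(S'(3) - Δ_1) = 48.
Forward elimination and back-substitution give σ_0 = 105/8, σ_1 = -51/4, σ_2 = 147/8.
On [-1, 1], S(t) = 0 - 2·(t + 1) + 105/16·(t + 1)² - 69/32·(t + 1)³.
With (t + 1) = 1: S(0) = 77/32.

2.4063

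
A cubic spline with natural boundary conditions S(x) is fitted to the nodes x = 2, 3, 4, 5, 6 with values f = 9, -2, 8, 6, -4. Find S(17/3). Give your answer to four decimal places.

Put M_i = S'' at the i-th knot. Here h = (1, 1, 1, 1) and Δ = (-11, 10, -2, -10), so the interior equations h_(i-1)·M_(i-1) + 2(h_(i-1)+h_i)·M_i + h_i·M_(i+1) = 6(Δ_i − Δ_(i-1)) read
  1·M_0 + 4·M_1 + 1·M_2 = 6(Δ_1 - Δ_0) = 126
  1·M_1 + 4·M_2 + 1·M_3 = 6(Δ_2 - Δ_1) = -72
  1·M_2 + 4·M_3 + 1·M_4 = 6(Δ_3 - Δ_2) = -48
Natural end conditions: M_0 = M_4 = 0.
Forward elimination and back-substitution give M_0 = 0, M_1 = 1065/28, M_2 = -183/7, M_3 = -153/28, M_4 = 0.
On [5, 6], S(x) = 6 - 229/28·(x - 5) - 153/56·(x - 5)² + 51/56·(x - 5)³.
With (x - 5) = 2/3: S(17/3) = -25/63.

-0.3968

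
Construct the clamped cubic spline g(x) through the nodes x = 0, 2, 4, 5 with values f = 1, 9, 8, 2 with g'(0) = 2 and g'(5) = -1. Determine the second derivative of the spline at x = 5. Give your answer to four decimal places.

18.9130

Put M_i = g'' at the i-th knot. Here h = (2, 2, 1) and Δ = (4, -1/2, -6), so the interior equations h_(i-1)·M_(i-1) + 2(h_(i-1)+h_i)·M_i + h_i·M_(i+1) = 6(Δ_i − Δ_(i-1)) read
  2·M_0 + 8·M_1 + 2·M_2 = 6(Δ_1 - Δ_0) = -27
  2·M_1 + 6·M_2 + 1·M_3 = 6(Δ_2 - Δ_1) = -33
Clamped end conditions give two more equations: 2h_0·M_0 + h_0·M_1 = 6(Δ_0 - g'(0)) = 12 and h_2·M_2 + 2h_2·M_3 = 6(g'(5) - Δ_2) = 30.
Hence M_0 = 195/46, M_1 = -57/23, M_2 = -180/23, M_3 = 435/23.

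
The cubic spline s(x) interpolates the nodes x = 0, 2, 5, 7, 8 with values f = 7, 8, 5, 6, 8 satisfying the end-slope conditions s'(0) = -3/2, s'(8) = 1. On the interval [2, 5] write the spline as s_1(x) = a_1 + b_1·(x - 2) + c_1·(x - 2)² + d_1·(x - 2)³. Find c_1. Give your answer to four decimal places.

-1.0275

With M_i denoting the second derivative at x_i, h_i = 2, 3, 2, 1, and Δ_i = (y_(i+1) − y_i)/h_i = 1/2, -1, 1/2, 2:
  2·M_0 + 10·M_1 + 3·M_2 = 6(Δ_1 - Δ_0) = -9
  3·M_1 + 10·M_2 + 2·M_3 = 6(Δ_2 - Δ_1) = 9
  2·M_2 + 6·M_3 + 1·M_4 = 6(Δ_3 - Δ_2) = 9
Clamped end conditions give two more equations: 2h_0·M_0 + h_0·M_1 = 6(Δ_0 - s'(0)) = 12 and h_3·M_3 + 2h_3·M_4 = 6(s'(8) - Δ_3) = -6.
Forward elimination and back-substitution give M_0 = 733/182, M_1 = -187/91, M_2 = 106/91, M_3 = 160/91, M_4 = -353/91.
On [2, 5], with s_1(x) = a_1 + b_1·(x - 2) + c_1·(x - 2)² + d_1·(x - 2)³: c_1 = M_1/2 = -187/182, d_1 = (M_2 - M_1)/(6h_1) = 293/1638, b_1 = Δ_1 - h_1(2M_1 + M_2)/6 = 43/91.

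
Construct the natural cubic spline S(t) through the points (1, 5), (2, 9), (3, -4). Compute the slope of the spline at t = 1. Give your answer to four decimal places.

Write M_i for S''(x_i). With h_i = 1, 1 and divided differences Δ_i = 4, -13, the continuity of S' gives the tridiagonal system
  1·M_0 + 4·M_1 + 1·M_2 = 6(Δ_1 - Δ_0) = -102
Natural end conditions: M_0 = M_2 = 0.
Solving the tridiagonal system: M_0 = 0, M_1 = -51/2, M_2 = 0.
On [1, 2], S'(t) = b_0 + 2c_0·(t - 1) + 3d_0·(t - 1)² with b_0 = Δ_0 - h_0(2M_0 + M_1)/6 = 33/4, c_0 = M_0/2 = 0, d_0 = (M_1 - M_0)/(6h_0) = -17/4. So S'(1) = 33/4.

8.2500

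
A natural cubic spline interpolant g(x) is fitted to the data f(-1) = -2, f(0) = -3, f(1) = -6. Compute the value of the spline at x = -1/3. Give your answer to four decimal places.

Put m_i = g'' at the i-th knot. Here h = (1, 1) and Δ = (-1, -3), so the interior equations h_(i-1)·m_(i-1) + 2(h_(i-1)+h_i)·m_i + h_i·m_(i+1) = 6(Δ_i − Δ_(i-1)) read
  1·m_0 + 4·m_1 + 1·m_2 = 6(Δ_1 - Δ_0) = -12
Natural end conditions: m_0 = m_2 = 0.
Hence m_0 = 0, m_1 = -3, m_2 = 0.
On [-1, 0], g(x) = -2 - 1/2·(x + 1) + 0·(x + 1)² - 1/2·(x + 1)³.
With (x + 1) = 2/3: g(-1/3) = -67/27.

-2.4815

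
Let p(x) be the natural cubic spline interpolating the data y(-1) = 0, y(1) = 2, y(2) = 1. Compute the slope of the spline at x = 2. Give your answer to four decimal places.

-1.3333

Put M_i = p'' at the i-th knot. Here h = (2, 1) and Δ = (1, -1), so the interior equations h_(i-1)·M_(i-1) + 2(h_(i-1)+h_i)·M_i + h_i·M_(i+1) = 6(Δ_i − Δ_(i-1)) read
  2·M_0 + 6·M_1 + 1·M_2 = 6(Δ_1 - Δ_0) = -12
Natural end conditions: M_0 = M_2 = 0.
Solving: M_0 = 0, M_1 = -2, M_2 = 0.
On [1, 2], p'(x) = b_1 + 2c_1·(x - 1) + 3d_1·(x - 1)² with b_1 = Δ_1 - h_1(2M_1 + M_2)/6 = -1/3, c_1 = M_1/2 = -1, d_1 = (M_2 - M_1)/(6h_1) = 1/3. So p'(2) = -4/3.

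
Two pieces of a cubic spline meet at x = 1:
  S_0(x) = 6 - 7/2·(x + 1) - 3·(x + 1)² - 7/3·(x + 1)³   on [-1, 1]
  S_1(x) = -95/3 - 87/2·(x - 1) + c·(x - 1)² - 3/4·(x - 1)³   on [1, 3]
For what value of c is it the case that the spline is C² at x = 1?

S_0''(x) = -6 - 14·(x + 1), so S_0''(1) = -34. On the right, S_1''(1) = 2c, so c = -17.

-17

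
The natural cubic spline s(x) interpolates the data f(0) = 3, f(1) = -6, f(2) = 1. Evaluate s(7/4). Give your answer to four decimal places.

Write σ_i for s''(x_i). With h_i = 1, 1 and divided differences Δ_i = -9, 7, the continuity of s' gives the tridiagonal system
  1·σ_0 + 4·σ_1 + 1·σ_2 = 6(Δ_1 - Δ_0) = 96
Natural end conditions: σ_0 = σ_2 = 0.
Hence σ_0 = 0, σ_1 = 24, σ_2 = 0.
On [1, 2], s(x) = -6 - 1·(x - 1) + 12·(x - 1)² - 4·(x - 1)³.
With (x - 1) = 3/4: s(7/4) = -27/16.

-1.6875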